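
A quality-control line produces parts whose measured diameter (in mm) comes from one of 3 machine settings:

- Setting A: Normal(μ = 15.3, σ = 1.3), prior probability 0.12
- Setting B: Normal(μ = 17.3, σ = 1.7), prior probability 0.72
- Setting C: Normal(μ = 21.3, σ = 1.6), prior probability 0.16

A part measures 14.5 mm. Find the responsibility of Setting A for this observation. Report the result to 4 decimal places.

By Bayes' theorem, P(k | x) = π_k f_k(x) / Σ_j π_j f_j(x).
Evaluate each component's likelihood at the observed value:
  L_A = (1/(1.3·√(2π)))·exp(−(14.5−15.3)²/(2·1.3²)) = 0.306879·exp(-0.18935) = 0.253941
  L_B = (1/(1.7·√(2π)))·exp(−(14.5−17.3)²/(2·1.7²)) = 0.234672·exp(-1.35640) = 0.0604482
  L_C = (1/(1.6·√(2π)))·exp(−(14.5−21.3)²/(2·1.6²)) = 0.249339·exp(-9.03125) = 2.98241e-05
Multiply by the mixture weights:
  π_A·L_A = 0.12 × 0.253941 = 0.030473
  π_B·L_B = 0.72 × 0.0604482 = 0.0435227
  π_C·L_C = 0.16 × 2.98241e-05 = 4.77186e-06
Normaliser: 0.030473 + 0.0435227 + 4.77186e-06 = 0.0740005
So the posterior for Setting A is 0.030473 / 0.0740005 ≈ 0.4118.

0.4118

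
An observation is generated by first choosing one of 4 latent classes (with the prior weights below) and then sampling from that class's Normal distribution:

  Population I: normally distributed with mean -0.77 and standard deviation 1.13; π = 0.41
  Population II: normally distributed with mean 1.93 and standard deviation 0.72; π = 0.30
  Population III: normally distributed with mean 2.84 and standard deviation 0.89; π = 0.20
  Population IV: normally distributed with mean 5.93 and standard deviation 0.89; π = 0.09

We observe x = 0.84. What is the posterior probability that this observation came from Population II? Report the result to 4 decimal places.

0.4698

P(component k | x) = π_k·f_k(x) / marginal(x), where marginal(x) = Σ_j π_j·f_j(x).
Component likelihoods at x = 0.84:
  p_I = (1/(1.13·√(2π)))·exp(−(0.84−-0.77)²/(2·1.13²)) = 0.353046·exp(-1.01500) = 0.127945
  p_II = (1/(0.72·√(2π)))·exp(−(0.84−1.93)²/(2·0.72²)) = 0.554087·exp(-1.14593) = 0.17616
  p_III = (1/(0.89·√(2π)))·exp(−(0.84−2.84)²/(2·0.89²)) = 0.448250·exp(-2.52493) = 0.0358885
  p_IV = (1/(0.89·√(2π)))·exp(−(0.84−5.93)²/(2·0.89²)) = 0.448250·exp(-16.35406) = 3.54032e-08
Unnormalised posteriors:
  π_I·p_I = 0.41 × 0.127945 = 0.0524575
  π_II·p_II = 0.30 × 0.17616 = 0.0528479
  π_III·p_III = 0.20 × 0.0358885 = 0.0071777
  π_IV·p_IV = 0.09 × 3.54032e-08 = 3.18629e-09
Normaliser: 0.0524575 + 0.0528479 + 0.0071777 + 3.18629e-09 = 0.112483
Responsibility of Population II: 0.0528479 / 0.112483 ≈ 0.4698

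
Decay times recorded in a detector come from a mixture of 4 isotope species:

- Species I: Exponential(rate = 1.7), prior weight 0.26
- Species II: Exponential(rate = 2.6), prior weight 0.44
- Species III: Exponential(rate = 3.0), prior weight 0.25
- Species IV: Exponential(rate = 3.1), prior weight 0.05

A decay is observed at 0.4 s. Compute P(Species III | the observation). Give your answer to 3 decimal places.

Apply Bayes' rule: the posterior for each component is proportional to its prior times its likelihood at x.
Evaluate each component's likelihood at the observed value:
  L_I = 0.861249
  L_II = 0.918982
  L_III = 0.903583
  L_IV = 0.897091
Weight by the priors:
  w_I·L_I = 0.26 × 0.861249 = 0.223925
  w_II·L_II = 0.44 × 0.918982 = 0.404352
  w_III·L_III = 0.25 × 0.903583 = 0.225896
  w_IV·L_IV = 0.05 × 0.897091 = 0.0448546
Evidence: 0.223925 + 0.404352 + 0.225896 + 0.0448546 = 0.899027
P(Species III | the observation) = 0.225896 / 0.899027 ≈ 0.251

0.251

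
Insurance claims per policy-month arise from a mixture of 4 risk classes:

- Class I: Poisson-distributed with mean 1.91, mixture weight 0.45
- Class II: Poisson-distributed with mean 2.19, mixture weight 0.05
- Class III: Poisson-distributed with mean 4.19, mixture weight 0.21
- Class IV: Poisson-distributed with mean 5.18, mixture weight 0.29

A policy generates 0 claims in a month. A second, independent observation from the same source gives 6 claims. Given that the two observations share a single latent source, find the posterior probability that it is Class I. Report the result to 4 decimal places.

P(component k | x) = P(Z=k)·f_k(x) / marginal(x), where marginal(x) = Σ_j P(Z=j)·f_j(x).
Since both observations come from the same component, the likelihood for component k is f_k(x₁)·f_k(x₂).
  p_I = [0.14808] × [0.00998539] = 0.00147864
  p_II = [0.111917] × [0.0171485] = 0.00191921
  p_III = [0.0151463] × [0.11383] = 0.00172411
  p_IV = [0.00562801] × [0.151008] = 0.000849875
Weight by the priors:
  P(Z=I)·p_I = 0.45 × 0.00147864 = 0.000665389
  P(Z=II)·p_II = 0.05 × 0.00191921 = 9.59605e-05
  P(Z=III)·p_III = 0.21 × 0.00172411 = 0.000362062
  P(Z=IV)·p_IV = 0.29 × 0.000849875 = 0.000246464
Normaliser: 0.000665389 + 9.59605e-05 + 0.000362062 + 0.000246464 = 0.00136988
Responsibility of Class I: 0.000665389 / 0.00136988 ≈ 0.4857

0.4857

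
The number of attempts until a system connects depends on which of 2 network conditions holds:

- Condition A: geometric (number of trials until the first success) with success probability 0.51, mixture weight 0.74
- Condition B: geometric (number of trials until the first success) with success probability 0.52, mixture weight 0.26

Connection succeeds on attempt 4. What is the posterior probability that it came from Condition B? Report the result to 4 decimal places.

0.2519

The responsibility of component k is π_k f_k(x) divided by Σ_j π_j f_j(x).
Geometric probabilities:
  p_A = 0.060001
  p_B = 0.0575078
Weight by the priors:
  π_A·p_A = 0.74 × 0.060001 = 0.0444007
  π_B·p_B = 0.26 × 0.0575078 = 0.014952
Normaliser: 0.0444007 + 0.014952 = 0.0593528
Responsibility of Condition B: 0.014952 / 0.0593528 ≈ 0.2519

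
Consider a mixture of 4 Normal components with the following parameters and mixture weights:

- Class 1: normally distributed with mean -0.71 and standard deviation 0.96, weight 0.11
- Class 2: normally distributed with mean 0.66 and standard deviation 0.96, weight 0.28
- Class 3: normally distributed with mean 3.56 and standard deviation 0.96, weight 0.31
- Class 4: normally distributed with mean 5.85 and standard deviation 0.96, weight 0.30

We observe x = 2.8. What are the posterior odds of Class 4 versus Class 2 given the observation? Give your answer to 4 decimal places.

Posterior odds = (π_i f_i(x)) / (π_j f_j(x)); the normalising sum cancels.
Normal densities:
  L_1 = 0.000519731
  L_2 = 0.0346413
  L_3 = 0.30377
  L_4 = 0.00267169
0.000801506 / 0.00969957 ≈ 0.0826

0.0826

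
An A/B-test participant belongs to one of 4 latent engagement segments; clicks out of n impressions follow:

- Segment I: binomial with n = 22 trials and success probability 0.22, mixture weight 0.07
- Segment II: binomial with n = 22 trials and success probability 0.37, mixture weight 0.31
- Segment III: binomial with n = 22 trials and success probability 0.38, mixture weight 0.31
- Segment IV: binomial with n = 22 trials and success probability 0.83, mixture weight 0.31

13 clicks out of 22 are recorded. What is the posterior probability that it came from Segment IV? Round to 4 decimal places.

Apply Bayes' rule: the posterior for each component is proportional to its prior times its likelihood at x.
Component likelihoods at x = 13 clicks out of 22:
  p_I = C(22,13)·0.22^13·0.78^9 = 497420·2.8281e-09·0.106869 = 0.000150338
  p_II = C(22,13)·0.37^13·0.63^9 = 497420·2.43569e-06·0.0156338 = 0.0189413
  p_III = C(22,13)·0.38^13·0.62^9 = 497420·3.44498e-06·0.0135371 = 0.0231972
  p_IV = C(22,13)·0.83^13·0.17^9 = 497420·0.0887187·1.18588e-07 = 0.00523334
Prior × likelihood for each component:
  w_I·p_I = 0.07 × 0.000150338 = 1.05237e-05
  w_II·p_II = 0.31 × 0.0189413 = 0.00587181
  w_III·p_III = 0.31 × 0.0231972 = 0.00719113
  w_IV·p_IV = 0.31 × 0.00523334 = 0.00162233
Marginal: 1.05237e-05 + 0.00587181 + 0.00719113 + 0.00162233 = 0.0146958
Responsibility of Segment IV: 0.00162233 / 0.0146958 ≈ 0.1104

0.1104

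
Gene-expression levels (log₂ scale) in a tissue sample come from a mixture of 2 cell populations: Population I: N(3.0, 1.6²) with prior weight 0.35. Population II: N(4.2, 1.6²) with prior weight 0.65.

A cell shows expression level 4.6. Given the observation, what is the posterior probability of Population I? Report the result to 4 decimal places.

0.2520

By Bayes' theorem, P(k | x) = π_k f_k(x) / Σ_j π_j f_j(x).
Evaluate each component's likelihood at the observed value:
  p_I = (1/(1.6·√(2π)))·exp(−(4.6−3.0)²/(2·1.6²)) = 0.249339·exp(-0.50000) = 0.151232
  p_II = (1/(1.6·√(2π)))·exp(−(4.6−4.2)²/(2·1.6²)) = 0.249339·exp(-0.03125) = 0.241668
Multiply by the mixture weights:
  π_I·p_I = 0.35 × 0.151232 = 0.0529311
  π_II·p_II = 0.65 × 0.241668 = 0.157084
Marginal: 0.0529311 + 0.157084 = 0.210015
P(Population I | data) ≈ 0.2520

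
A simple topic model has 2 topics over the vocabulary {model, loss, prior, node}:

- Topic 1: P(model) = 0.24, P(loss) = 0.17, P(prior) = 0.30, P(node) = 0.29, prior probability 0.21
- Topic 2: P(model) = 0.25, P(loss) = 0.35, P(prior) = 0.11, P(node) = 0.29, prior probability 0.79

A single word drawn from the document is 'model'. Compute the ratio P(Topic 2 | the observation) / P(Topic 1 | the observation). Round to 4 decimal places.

Only the two components matter; the odds are (w_i f_i(x)) / (w_j f_j(x)).
Component likelihoods at x = 'model':
  f_1 = 0.24
  f_2 = 0.25
Odds = (0.79/0.21) × (0.25/0.24) = 3.7619 × 1.04167 ≈ 3.9187

3.9187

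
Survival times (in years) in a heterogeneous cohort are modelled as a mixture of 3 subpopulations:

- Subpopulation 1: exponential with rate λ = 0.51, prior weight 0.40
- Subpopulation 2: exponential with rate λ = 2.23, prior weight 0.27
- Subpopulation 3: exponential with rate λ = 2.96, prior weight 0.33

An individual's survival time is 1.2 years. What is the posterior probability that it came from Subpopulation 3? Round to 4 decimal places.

The responsibility of component k is P(Z=k) f_k(x) divided by Σ_j P(Z=j) f_j(x).
Evaluate each component's likelihood at the observed value:
  L_1 = 0.276555
  L_2 = 0.153509
  L_3 = 0.0848551
Multiply by the mixture weights:
  P(Z=1)·L_1 = 0.40 × 0.276555 = 0.110622
  P(Z=2)·L_2 = 0.27 × 0.153509 = 0.0414473
  P(Z=3)·L_3 = 0.33 × 0.0848551 = 0.0280022
Normaliser: 0.110622 + 0.0414473 + 0.0280022 = 0.180072
P(Subpopulation 3 | x) = 0.0280022 / 0.180072 ≈ 0.1555

0.1555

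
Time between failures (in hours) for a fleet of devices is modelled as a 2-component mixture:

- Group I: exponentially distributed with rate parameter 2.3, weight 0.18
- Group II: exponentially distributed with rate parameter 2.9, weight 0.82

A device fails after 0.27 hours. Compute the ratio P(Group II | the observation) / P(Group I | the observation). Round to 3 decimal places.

4.885

Since P(k|x) ∝ w_k f_k(x), the posterior odds are w_i f_i(x) / (w_j f_j(x)).
Evaluate each component's likelihood at the observed value:
  f_I = 1.23604
  f_II = 1.3254
Odds = (0.82/0.18) × (1.3254/1.23604) = 4.55556 × 1.0723 ≈ 4.885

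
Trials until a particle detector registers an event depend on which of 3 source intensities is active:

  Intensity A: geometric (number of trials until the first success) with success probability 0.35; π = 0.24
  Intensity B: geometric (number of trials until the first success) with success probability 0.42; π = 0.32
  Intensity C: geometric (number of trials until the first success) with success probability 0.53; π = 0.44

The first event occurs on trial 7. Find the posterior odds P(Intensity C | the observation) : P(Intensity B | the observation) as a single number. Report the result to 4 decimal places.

Since P(k|x) ∝ π_k f_k(x), the posterior odds are π_i f_i(x) / (π_j f_j(x)).
Evaluate each component's likelihood at the observed value:
  L_A = 0.35·(1−0.35)^6 = 0.35·0.0754189 = 0.0263966
  L_B = 0.42·(1−0.42)^6 = 0.42·0.0380687 = 0.0159889
  L_C = 0.53·(1−0.53)^6 = 0.53·0.0107792 = 0.00571298
Odds = (0.44/0.32) × (0.00571298/0.0159889) = 1.375 × 0.35731 ≈ 0.4913

0.4913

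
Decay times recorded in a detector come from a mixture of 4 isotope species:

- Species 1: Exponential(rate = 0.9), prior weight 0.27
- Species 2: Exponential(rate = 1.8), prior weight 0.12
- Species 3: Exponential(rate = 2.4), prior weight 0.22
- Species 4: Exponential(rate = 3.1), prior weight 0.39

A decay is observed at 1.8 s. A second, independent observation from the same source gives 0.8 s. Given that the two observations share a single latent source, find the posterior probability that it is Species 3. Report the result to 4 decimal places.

0.0872

Apply Bayes' rule: the posterior for each component is proportional to its prior times its likelihood at x.
Since both observations come from the same component, the likelihood for component k is f_k(x₁)·f_k(x₂).
  L_1 = [0.9·e^(−0.9·1.8) = 0.9·e^(−1.6200) = 0.178109] × [0.438077] = 0.0780254
  L_2 = [1.8·e^(−1.8·1.8) = 1.8·e^(−3.2400) = 0.070495] × [0.42647] = 0.030064
  L_3 = [2.4·e^(−2.4·1.8) = 2.4·e^(−4.3200) = 0.0319197] × [0.351857] = 0.0112312
  L_4 = [3.1·e^(−3.1·1.8) = 3.1·e^(−5.5800) = 0.011695] × [0.259604] = 0.00303606
Prior × likelihood for each component:
  π_1·L_1 = 0.27 × 0.0780254 = 0.0210669
  π_2·L_2 = 0.12 × 0.030064 = 0.00360768
  π_3·L_3 = 0.22 × 0.0112312 = 0.00247086
  π_4·L_4 = 0.39 × 0.00303606 = 0.00118406
Marginal: 0.0210669 + 0.00360768 + 0.00247086 + 0.00118406 = 0.0283295
Responsibility of Species 3: 0.00247086 / 0.0283295 ≈ 0.0872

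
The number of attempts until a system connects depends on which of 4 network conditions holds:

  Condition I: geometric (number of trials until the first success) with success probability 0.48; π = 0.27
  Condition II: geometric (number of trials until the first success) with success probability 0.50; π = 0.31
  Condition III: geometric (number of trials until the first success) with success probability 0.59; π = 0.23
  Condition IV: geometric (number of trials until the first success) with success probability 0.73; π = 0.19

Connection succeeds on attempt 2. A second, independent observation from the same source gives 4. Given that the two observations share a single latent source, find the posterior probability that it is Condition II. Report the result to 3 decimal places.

P(component k | x) = P(Z=k)·f_k(x) / marginal(x), where marginal(x) = Σ_j P(Z=j)·f_j(x).
Since both observations come from the same component, the likelihood for component k is f_k(x₁)·f_k(x₂).
  p_I = [0.2496] × [0.0674918] = 0.016846
  p_II = [0.25] × [0.0625] = 0.015625
  p_III = [0.2419] × [0.0406634] = 0.00983647
  p_IV = [0.1971] × [0.0143686] = 0.00283205
Weight by the priors:
  P(Z=I)·p_I = 0.27 × 0.016846 = 0.00454841
  P(Z=II)·p_II = 0.31 × 0.015625 = 0.00484375
  P(Z=III)·p_III = 0.23 × 0.00983647 = 0.00226239
  P(Z=IV)·p_IV = 0.19 × 0.00283205 = 0.000538089
Marginal: 0.00454841 + 0.00484375 + 0.00226239 + 0.000538089 = 0.0121926
P(Condition II | x₁, x₂) = 0.00484375 / 0.0121926 ≈ 0.397

0.397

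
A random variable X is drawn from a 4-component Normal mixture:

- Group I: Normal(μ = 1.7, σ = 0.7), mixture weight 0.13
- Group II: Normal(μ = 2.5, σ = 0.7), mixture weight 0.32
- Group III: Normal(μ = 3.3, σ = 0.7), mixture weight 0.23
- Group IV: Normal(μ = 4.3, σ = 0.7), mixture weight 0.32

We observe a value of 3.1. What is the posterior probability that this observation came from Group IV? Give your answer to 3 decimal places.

Apply Bayes' rule: the posterior for each component is proportional to its prior times its likelihood at x.
Evaluate each component's likelihood at the observed value:
  f_I = (1/(0.7·√(2π)))·exp(−(3.1−1.7)²/(2·0.7²)) = 0.569918·exp(-2.00000) = 0.07713
  f_II = (1/(0.7·√(2π)))·exp(−(3.1−2.5)²/(2·0.7²)) = 0.569918·exp(-0.36735) = 0.394707
  f_III = (1/(0.7·√(2π)))·exp(−(3.1−3.3)²/(2·0.7²)) = 0.569918·exp(-0.04082) = 0.547124
  f_IV = (1/(0.7·√(2π)))·exp(−(3.1−4.3)²/(2·0.7²)) = 0.569918·exp(-1.46939) = 0.131119
Unnormalised posteriors:
  P(Z=I)·f_I = 0.13 × 0.07713 = 0.0100269
  P(Z=II)·f_II = 0.32 × 0.394707 = 0.126306
  P(Z=III)·f_III = 0.23 × 0.547124 = 0.125839
  P(Z=IV)·f_IV = 0.32 × 0.131119 = 0.041958
Denominator: 0.0100269 + 0.126306 + 0.125839 + 0.041958 = 0.30413
So the posterior for Group IV is 0.041958 / 0.30413 ≈ 0.138.

0.138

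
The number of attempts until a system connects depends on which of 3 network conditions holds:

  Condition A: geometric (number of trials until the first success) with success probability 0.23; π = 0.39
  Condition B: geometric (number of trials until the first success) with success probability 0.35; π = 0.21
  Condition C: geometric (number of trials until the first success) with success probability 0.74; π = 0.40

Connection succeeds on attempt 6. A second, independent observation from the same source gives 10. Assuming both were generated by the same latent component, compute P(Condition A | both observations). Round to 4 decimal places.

0.8958

P(component k | x) = P(Z=k)·f_k(x) / marginal(x), where marginal(x) = Σ_j P(Z=j)·f_j(x).
Since both observations come from the same component, the likelihood for component k is f_k(x₁)·f_k(x₂).
  L_A = [0.062256] × [0.0218849] = 0.00136247
  L_B = [0.0406102] × [0.00724917] = 0.00029439
  L_C = [0.000879222] × [4.01783e-06] = 3.53257e-09
Prior × likelihood for each component:
  P(Z=A)·L_A = 0.39 × 0.00136247 = 0.000531362
  P(Z=B)·L_B = 0.21 × 0.00029439 = 6.18219e-05
  P(Z=C)·L_C = 0.40 × 3.53257e-09 = 1.41303e-09
Evidence: 0.000531362 + 6.18219e-05 + 1.41303e-09 = 0.000593185
Responsibility of Condition A: 0.000531362 / 0.000593185 ≈ 0.8958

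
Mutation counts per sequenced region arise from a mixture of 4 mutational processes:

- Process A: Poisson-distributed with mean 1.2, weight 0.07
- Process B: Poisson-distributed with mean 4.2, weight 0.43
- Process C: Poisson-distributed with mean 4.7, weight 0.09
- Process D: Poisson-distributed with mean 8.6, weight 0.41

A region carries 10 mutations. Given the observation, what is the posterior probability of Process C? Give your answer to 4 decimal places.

Apply Bayes' rule: the posterior for each component is proportional to its prior times its likelihood at x.
Component likelihoods at x = 10 mutations:
  L_A = 5.13921e-07
  L_B = 0.00705819
  L_C = 0.0131835
  L_D = 0.112277
Unnormalised posteriors:
  P(Z=A)·L_A = 0.07 × 5.13921e-07 = 3.59744e-08
  P(Z=B)·L_B = 0.43 × 0.00705819 = 0.00303502
  P(Z=C)·L_C = 0.09 × 0.0131835 = 0.00118652
  P(Z=D)·L_D = 0.41 × 0.112277 = 0.0460334
Normaliser: 3.59744e-08 + 0.00303502 + 0.00118652 + 0.0460334 = 0.0502549
So the posterior for Process C is 0.00118652 / 0.0502549 ≈ 0.0236.

0.0236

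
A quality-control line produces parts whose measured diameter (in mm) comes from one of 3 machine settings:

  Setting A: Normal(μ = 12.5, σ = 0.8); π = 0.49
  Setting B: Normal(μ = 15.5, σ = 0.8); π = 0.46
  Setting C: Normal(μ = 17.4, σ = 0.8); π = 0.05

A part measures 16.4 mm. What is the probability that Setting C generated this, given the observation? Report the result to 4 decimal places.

0.0857

Posterior ∝ prior × likelihood, so P(k | x) ∝ w_k f_k(x); normalise over all components.
Component likelihoods at x = 16.4 mm:
  L_A = (1/(0.8·√(2π)))·exp(−(16.4−12.5)²/(2·0.8²)) = 0.498678·exp(-11.88281) = 3.44493e-06
  L_B = (1/(0.8·√(2π)))·exp(−(16.4−15.5)²/(2·0.8²)) = 0.498678·exp(-0.63281) = 0.264846
  L_C = (1/(0.8·√(2π)))·exp(−(16.4−17.4)²/(2·0.8²)) = 0.498678·exp(-0.78125) = 0.228311
Weight by the priors:
  w_A·L_A = 0.49 × 3.44493e-06 = 1.68801e-06
  w_B·L_B = 0.46 × 0.264846 = 0.121829
  w_C·L_C = 0.05 × 0.228311 = 0.0114156
Normaliser: 1.68801e-06 + 0.121829 + 0.0114156 = 0.133246
So the posterior for Setting C is 0.0114156 / 0.133246 ≈ 0.0857.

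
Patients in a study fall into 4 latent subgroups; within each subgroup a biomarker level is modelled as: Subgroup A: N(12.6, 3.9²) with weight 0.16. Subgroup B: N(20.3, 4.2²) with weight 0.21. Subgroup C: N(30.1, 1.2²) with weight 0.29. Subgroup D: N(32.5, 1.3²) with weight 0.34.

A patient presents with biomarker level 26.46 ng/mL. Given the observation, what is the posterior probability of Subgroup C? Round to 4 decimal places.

By Bayes' theorem, P(k | x) = π_k f_k(x) / Σ_j π_j f_j(x).
Evaluate each component's likelihood at the observed value:
  L_A = (1/(3.9·√(2π)))·exp(−(26.46−12.6)²/(2·3.9²)) = 0.102293·exp(-6.31491) = 0.000185061
  L_B = (1/(4.2·√(2π)))·exp(−(26.46−20.3)²/(2·4.2²)) = 0.094986·exp(-1.07556) = 0.0324006
  L_C = (1/(1.2·√(2π)))·exp(−(26.46−30.1)²/(2·1.2²)) = 0.332452·exp(-4.60056) = 0.0033399
  L_D = (1/(1.3·√(2π)))·exp(−(26.46−32.5)²/(2·1.3²)) = 0.306879·exp(-10.79337) = 6.3018e-06
Multiply by the mixture weights:
  π_A·L_A = 0.16 × 0.000185061 = 2.96097e-05
  π_B·L_B = 0.21 × 0.0324006 = 0.00680412
  π_C·L_C = 0.29 × 0.0033399 = 0.00096857
  π_D·L_D = 0.34 × 6.3018e-06 = 2.14261e-06
Denominator: 2.96097e-05 + 0.00680412 + 0.00096857 + 2.14261e-06 = 0.00780445
P(Subgroup C | x) = 0.00096857 / 0.00780445 ≈ 0.1241

0.1241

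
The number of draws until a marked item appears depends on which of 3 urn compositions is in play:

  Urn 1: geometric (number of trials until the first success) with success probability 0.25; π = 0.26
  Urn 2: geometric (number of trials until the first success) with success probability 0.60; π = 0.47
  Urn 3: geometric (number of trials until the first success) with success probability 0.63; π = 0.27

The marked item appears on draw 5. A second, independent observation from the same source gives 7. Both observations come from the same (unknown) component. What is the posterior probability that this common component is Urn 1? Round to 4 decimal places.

0.9756

P(component k | x) = P(Z=k)·f_k(x) / marginal(x), where marginal(x) = Σ_j P(Z=j)·f_j(x).
Since both observations come from the same component, the likelihood for component k is f_k(x₁)·f_k(x₂).
  f_1 = [0.25·(1−0.25)^4 = 0.25·0.316406 = 0.0791016] × [0.0444946] = 0.00351959
  f_2 = [0.60·(1−0.60)^4 = 0.60·0.0256 = 0.01536] × [0.0024576] = 3.77487e-05
  f_3 = [0.63·(1−0.63)^4 = 0.63·0.0187416 = 0.0118072] × [0.00161641] = 1.90853e-05
Weight by the priors:
  P(Z=1)·f_1 = 0.26 × 0.00351959 = 0.000915095
  P(Z=2)·f_2 = 0.47 × 3.77487e-05 = 1.77419e-05
  P(Z=3)·f_3 = 0.27 × 1.90853e-05 = 5.15302e-06
Normaliser: 0.000915095 + 1.77419e-05 + 5.15302e-06 = 0.00093799
P(Urn 1 | x) = 0.000915095 / 0.00093799 ≈ 0.9756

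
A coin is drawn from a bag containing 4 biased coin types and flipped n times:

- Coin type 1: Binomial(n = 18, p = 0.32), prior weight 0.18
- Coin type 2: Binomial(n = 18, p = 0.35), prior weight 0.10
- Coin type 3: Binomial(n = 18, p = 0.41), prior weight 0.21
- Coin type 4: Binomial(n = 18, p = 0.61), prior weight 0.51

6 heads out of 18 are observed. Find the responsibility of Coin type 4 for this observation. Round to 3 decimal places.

0.065

Apply Bayes' rule: the posterior for each component is proportional to its prior times its likelihood at x.
Evaluate each component's likelihood at the observed value:
  L_1 = C(18,6)·0.32^6·0.68^12 = 18564·0.00107374·0.00977478 = 0.19484
  L_2 = C(18,6)·0.35^6·0.65^12 = 18564·0.00183827·0.00568801 = 0.194107
  L_3 = C(18,6)·0.41^6·0.59^12 = 18564·0.0047501·0.0017792 = 0.156891
  L_4 = C(18,6)·0.61^6·0.39^12 = 18564·0.0515204·1.23816e-05 = 0.011842
Multiply by the mixture weights:
  w_1·L_1 = 0.18 × 0.19484 = 0.0350712
  w_2·L_2 = 0.10 × 0.194107 = 0.0194107
  w_3·L_3 = 0.21 × 0.156891 = 0.0329472
  w_4·L_4 = 0.51 × 0.011842 = 0.00603943
Sum: 0.0350712 + 0.0194107 + 0.0329472 + 0.00603943 = 0.0934685
So the posterior for Coin type 4 is 0.00603943 / 0.0934685 ≈ 0.065.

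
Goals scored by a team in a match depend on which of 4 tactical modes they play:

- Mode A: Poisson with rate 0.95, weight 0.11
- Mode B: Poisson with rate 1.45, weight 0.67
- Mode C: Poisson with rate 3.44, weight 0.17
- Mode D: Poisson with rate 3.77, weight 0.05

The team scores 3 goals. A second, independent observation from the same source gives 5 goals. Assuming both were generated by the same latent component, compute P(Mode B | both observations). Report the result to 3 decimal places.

0.137

P(component k | x) = π_k·f_k(x) / marginal(x), where marginal(x) = Σ_j π_j·f_j(x).
Since both observations come from the same component, the likelihood for component k is f_k(x₁)·f_k(x₂).
  L_A = [e^(−0.95)·0.95^3/3! = 0.0552637] × [0.00249377] = 0.000137815
  L_B = [e^(−1.45)·1.45^3/3! = 0.119186] × [0.0125294] = 0.00149334
  L_C = [e^(−3.44)·3.44^3/3! = 0.217546] × [0.128718] = 0.028002
  L_D = [e^(−3.77)·3.77^3/3! = 0.205865] × [0.146297] = 0.0301174
Prior × likelihood for each component:
  π_A·L_A = 0.11 × 0.000137815 = 1.51597e-05
  π_B·L_B = 0.67 × 0.00149334 = 0.00100054
  π_C·L_C = 0.17 × 0.028002 = 0.00476034
  π_D·L_D = 0.05 × 0.0301174 = 0.00150587
Sum: 1.51597e-05 + 0.00100054 + 0.00476034 + 0.00150587 = 0.00728191
P(Mode B | x₁,x₂) = 0.00100054 / 0.00728191 ≈ 0.137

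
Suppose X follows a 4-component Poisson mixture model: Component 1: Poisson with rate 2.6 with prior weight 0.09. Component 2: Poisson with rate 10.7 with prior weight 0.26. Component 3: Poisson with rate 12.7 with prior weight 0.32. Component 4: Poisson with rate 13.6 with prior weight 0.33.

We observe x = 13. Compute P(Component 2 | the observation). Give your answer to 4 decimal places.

0.2425

By Bayes' theorem, P(k | x) = π_k f_k(x) / Σ_j π_j f_j(x).
Poisson probabilities:
  p_1 = e^(−2.6)·2.6^13/13! = 2.95943e-06
  p_2 = e^(−10.7)·10.7^13/13! = 0.0872485
  p_3 = e^(−12.7)·12.7^13/13! = 0.109554
  p_4 = e^(−13.6)·13.6^13/13! = 0.108473
Unnormalised posteriors:
  π_1·p_1 = 0.09 × 2.95943e-06 = 2.66348e-07
  π_2·p_2 = 0.26 × 0.0872485 = 0.0226846
  π_3·p_3 = 0.32 × 0.109554 = 0.0350573
  π_4·p_4 = 0.33 × 0.108473 = 0.035796
Marginal: 2.66348e-07 + 0.0226846 + 0.0350573 + 0.035796 = 0.0935381
Responsibility of Component 2: 0.0226846 / 0.0935381 ≈ 0.2425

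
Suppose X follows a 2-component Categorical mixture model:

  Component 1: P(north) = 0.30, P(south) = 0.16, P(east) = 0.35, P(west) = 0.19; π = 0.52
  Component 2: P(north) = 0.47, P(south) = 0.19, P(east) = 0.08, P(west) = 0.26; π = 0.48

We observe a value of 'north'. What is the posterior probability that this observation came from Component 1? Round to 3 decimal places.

0.409

The responsibility of component k is P(Z=k) f_k(x) divided by Σ_j P(Z=j) f_j(x).
Categorical probabilities:
  p_1 = P(north | comp) = 0.30
  p_2 = P(north | comp) = 0.47
Unnormalised posteriors:
  P(Z=1)·p_1 = 0.52 × 0.3 = 0.156
  P(Z=2)·p_2 = 0.48 × 0.47 = 0.2256
Normaliser: 0.156 + 0.2256 = 0.3816
P(Component 1 | the observation) ≈ 0.409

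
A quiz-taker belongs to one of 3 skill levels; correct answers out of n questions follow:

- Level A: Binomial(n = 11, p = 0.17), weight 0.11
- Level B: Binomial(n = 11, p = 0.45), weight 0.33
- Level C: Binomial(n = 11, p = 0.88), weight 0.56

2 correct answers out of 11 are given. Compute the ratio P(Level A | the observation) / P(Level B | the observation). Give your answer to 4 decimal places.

Posterior odds = (π_i f_i(x)) / (π_j f_j(x)); the normalising sum cancels.
Binomial probabilities:
  L_A = C(11,2)·0.17^2·0.83^9 = 55·0.0289·0.18694 = 0.297142
  L_B = C(11,2)·0.45^2·0.55^9 = 55·0.2025·0.00460537 = 0.0512923
  L_C = C(11,2)·0.88^2·0.12^9 = 55·0.7744·5.15978e-09 = 2.19765e-07
Odds = (0.11/0.33) × (0.297142/0.0512923) = 0.333333 × 5.79311 ≈ 1.9310

1.9310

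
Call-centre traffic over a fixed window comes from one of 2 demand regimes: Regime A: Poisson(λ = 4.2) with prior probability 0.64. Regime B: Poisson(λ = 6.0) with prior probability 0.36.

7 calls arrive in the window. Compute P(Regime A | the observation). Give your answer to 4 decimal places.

The responsibility of component k is w_k f_k(x) divided by Σ_j w_j f_j(x).
Evaluate each component's likelihood at the observed value:
  L_A = e^(−4.2)·4.2^7/7! = 0.0685927
  L_B = e^(−6.0)·6.0^7/7! = 0.137677
Unnormalised posteriors:
  w_A·L_A = 0.64 × 0.0685927 = 0.0438993
  w_B·L_B = 0.36 × 0.137677 = 0.0495637
Normaliser: 0.0438993 + 0.0495637 = 0.093463
Responsibility of Regime A: 0.0438993 / 0.093463 ≈ 0.4697

0.4697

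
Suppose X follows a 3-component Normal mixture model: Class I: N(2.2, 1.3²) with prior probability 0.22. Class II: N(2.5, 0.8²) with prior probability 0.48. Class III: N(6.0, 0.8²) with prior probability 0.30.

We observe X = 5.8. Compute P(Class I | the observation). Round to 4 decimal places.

0.0100

By Bayes' theorem, P(k | x) = w_k f_k(x) / Σ_j w_j f_j(x).
Normal densities:
  p_I = 0.0066335
  p_II = 0.000100676
  p_III = 0.483335
Prior × likelihood for each component:
  w_I·p_I = 0.22 × 0.0066335 = 0.00145937
  w_II·p_II = 0.48 × 0.000100676 = 4.83243e-05
  w_III·p_III = 0.30 × 0.483335 = 0.145001
Normaliser: 0.00145937 + 4.83243e-05 + 0.145001 = 0.146508
P(Class I | x) ≈ 0.0100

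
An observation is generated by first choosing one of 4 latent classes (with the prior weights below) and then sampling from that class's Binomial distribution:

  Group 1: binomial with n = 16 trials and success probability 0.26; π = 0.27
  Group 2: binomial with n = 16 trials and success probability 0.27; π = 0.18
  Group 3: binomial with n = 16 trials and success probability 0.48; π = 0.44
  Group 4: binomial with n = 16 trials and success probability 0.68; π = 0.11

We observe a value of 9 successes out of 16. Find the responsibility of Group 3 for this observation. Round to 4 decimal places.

Posterior ∝ prior × likelihood, so P(k | x) ∝ π_k f_k(x); normalise over all components.
Component likelihoods at x = 9 successes out of 16:
  f_1 = C(16,9)·0.26^9·0.74^7 = 11440·5.4295e-06·0.121513 = 0.00754759
  f_2 = C(16,9)·0.27^9·0.73^7 = 11440·7.6256e-06·0.110474 = 0.0096374
  f_3 = C(16,9)·0.48^9·0.52^7 = 11440·0.00135261·0.0102807 = 0.159082
  f_4 = C(16,9)·0.68^9·0.32^7 = 11440·0.0310871·0.000343597 = 0.122196
Multiply by the mixture weights:
  π_1·f_1 = 0.27 × 0.00754759 = 0.00203785
  π_2·f_2 = 0.18 × 0.0096374 = 0.00173473
  π_3·f_3 = 0.44 × 0.159082 = 0.069996
  π_4·f_4 = 0.11 × 0.122196 = 0.0134415
Marginal: 0.00203785 + 0.00173473 + 0.069996 + 0.0134415 = 0.0872101
P(Group 3 | the observation) = 0.069996 / 0.0872101 ≈ 0.8026

0.8026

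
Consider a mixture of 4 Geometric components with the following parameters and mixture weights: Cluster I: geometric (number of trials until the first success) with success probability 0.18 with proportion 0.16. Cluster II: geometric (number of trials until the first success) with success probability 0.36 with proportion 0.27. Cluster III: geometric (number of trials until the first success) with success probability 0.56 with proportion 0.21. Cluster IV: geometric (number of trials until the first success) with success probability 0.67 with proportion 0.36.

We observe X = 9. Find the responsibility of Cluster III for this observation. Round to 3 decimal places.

0.019

The responsibility of component k is w_k f_k(x) divided by Σ_j w_j f_j(x).
Evaluate each component's likelihood at the observed value:
  p_I = 0.0367945
  p_II = 0.0101331
  p_III = 0.000786701
  p_IV = 9.42294e-05
Prior × likelihood for each component:
  w_I·p_I = 0.16 × 0.0367945 = 0.00588713
  w_II·p_II = 0.27 × 0.0101331 = 0.00273594
  w_III·p_III = 0.21 × 0.000786701 = 0.000165207
  w_IV·p_IV = 0.36 × 9.42294e-05 = 3.39226e-05
Denominator: 0.00588713 + 0.00273594 + 0.000165207 + 3.39226e-05 = 0.00882219
So the posterior for Cluster III is 0.000165207 / 0.00882219 ≈ 0.019.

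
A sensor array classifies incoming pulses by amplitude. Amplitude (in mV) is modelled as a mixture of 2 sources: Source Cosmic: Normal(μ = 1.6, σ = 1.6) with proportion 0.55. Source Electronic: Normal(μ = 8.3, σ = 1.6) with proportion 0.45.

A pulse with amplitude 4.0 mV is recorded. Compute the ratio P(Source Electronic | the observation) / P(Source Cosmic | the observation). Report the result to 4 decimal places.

Posterior odds = (π_i f_i(x)) / (π_j f_j(x)); the normalising sum cancels.
Component likelihoods at x = 4.0 mV:
  p_Cosmic = (1/(1.6·√(2π)))·exp(−(4.0−1.6)²/(2·1.6²)) = 0.249339·exp(-1.12500) = 0.0809485
  p_Electronic = (1/(1.6·√(2π)))·exp(−(4.0−8.3)²/(2·1.6²)) = 0.249339·exp(-3.61133) = 0.00673613
0.00303126 / 0.0445217 ≈ 0.0681

0.0681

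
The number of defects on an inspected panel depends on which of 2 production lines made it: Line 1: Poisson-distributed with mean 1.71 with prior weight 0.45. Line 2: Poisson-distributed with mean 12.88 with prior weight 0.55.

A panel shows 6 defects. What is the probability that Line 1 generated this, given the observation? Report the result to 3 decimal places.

0.241

Posterior ∝ prior × likelihood, so P(k | x) ∝ π_k f_k(x); normalise over all components.
Evaluate each component's likelihood at the observed value:
  f_1 = 0.00628059
  f_2 = 0.0161603
Weight by the priors:
  π_1·f_1 = 0.45 × 0.00628059 = 0.00282627
  π_2·f_2 = 0.55 × 0.0161603 = 0.00888817
Evidence: 0.00282627 + 0.00888817 = 0.0117144
Responsibility of Line 1: 0.00282627 / 0.0117144 ≈ 0.241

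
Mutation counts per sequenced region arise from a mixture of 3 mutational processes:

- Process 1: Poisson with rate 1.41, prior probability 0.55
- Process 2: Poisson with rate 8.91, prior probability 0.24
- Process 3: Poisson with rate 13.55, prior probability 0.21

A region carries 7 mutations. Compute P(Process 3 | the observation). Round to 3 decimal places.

Posterior ∝ prior × likelihood, so P(k | x) ∝ π_k f_k(x); normalise over all components.
Evaluate each component's likelihood at the observed value:
  p_1 = e^(−1.41)·1.41^7/7! = 0.00053672
  p_2 = e^(−8.91)·8.91^7/7! = 0.11944
  p_3 = e^(−13.55)·13.55^7/7! = 0.0216997
Multiply by the mixture weights:
  π_1·p_1 = 0.55 × 0.00053672 = 0.000295196
  π_2·p_2 = 0.24 × 0.11944 = 0.0286656
  π_3·p_3 = 0.21 × 0.0216997 = 0.00455694
Marginal: 0.000295196 + 0.0286656 + 0.00455694 = 0.0335177
So the posterior for Process 3 is 0.00455694 / 0.0335177 ≈ 0.136.

0.136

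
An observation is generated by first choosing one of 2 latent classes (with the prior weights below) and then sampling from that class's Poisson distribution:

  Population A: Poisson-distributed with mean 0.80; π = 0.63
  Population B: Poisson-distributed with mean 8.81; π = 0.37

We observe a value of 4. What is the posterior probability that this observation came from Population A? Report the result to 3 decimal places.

0.258

Posterior ∝ prior × likelihood, so P(k | x) ∝ π_k f_k(x); normalise over all components.
Component likelihoods at x = 4:
  L_A = 0.00766855
  L_B = 0.0374592
Unnormalised posteriors:
  π_A·L_A = 0.63 × 0.00766855 = 0.00483119
  π_B·L_B = 0.37 × 0.0374592 = 0.0138599
Normaliser: 0.00483119 + 0.0138599 = 0.0186911
P(Population A | data) = 0.00483119 / 0.0186911 ≈ 0.258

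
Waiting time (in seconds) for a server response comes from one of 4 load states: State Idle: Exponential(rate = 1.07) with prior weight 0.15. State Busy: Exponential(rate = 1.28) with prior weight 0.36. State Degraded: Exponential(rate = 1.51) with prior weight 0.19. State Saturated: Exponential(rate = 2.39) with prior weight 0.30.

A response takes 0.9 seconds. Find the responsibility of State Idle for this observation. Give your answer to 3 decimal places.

0.168

Apply Bayes' rule: the posterior for each component is proportional to its prior times its likelihood at x.
Component likelihoods at x = 0.9 seconds:
  L_Idle = 1.07·e^(−1.07·0.9) = 1.07·e^(−0.9630) = 0.408468
  L_Busy = 1.28·e^(−1.28·0.9) = 1.28·e^(−1.1520) = 0.404485
  L_Degraded = 1.51·e^(−1.51·0.9) = 1.51·e^(−1.3590) = 0.387946
  L_Saturated = 2.39·e^(−2.39·0.9) = 2.39·e^(−2.1510) = 0.278119
Multiply by the mixture weights:
  P(Z=Idle)·L_Idle = 0.15 × 0.408468 = 0.0612702
  P(Z=Busy)·L_Busy = 0.36 × 0.404485 = 0.145615
  P(Z=Degraded)·L_Degraded = 0.19 × 0.387946 = 0.0737096
  P(Z=Saturated)·L_Saturated = 0.30 × 0.278119 = 0.0834357
Normaliser: 0.0612702 + 0.145615 + 0.0737096 + 0.0834357 = 0.36403
Responsibility of State Idle: 0.0612702 / 0.36403 ≈ 0.168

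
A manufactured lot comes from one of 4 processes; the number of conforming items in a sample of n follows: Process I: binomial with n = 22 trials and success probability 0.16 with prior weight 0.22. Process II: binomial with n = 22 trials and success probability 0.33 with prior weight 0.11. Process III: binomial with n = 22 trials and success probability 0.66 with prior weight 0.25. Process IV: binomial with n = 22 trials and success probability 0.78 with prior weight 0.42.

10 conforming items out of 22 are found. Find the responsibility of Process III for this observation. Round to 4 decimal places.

Posterior ∝ prior × likelihood, so P(k | x) ∝ w_k f_k(x); normalise over all components.
Binomial probabilities:
  L_I = C(22,10)·0.16^10·0.84^12 = 646646·1.09951e-08·0.12341 = 0.000877441
  L_II = C(22,10)·0.33^10·0.67^12 = 646646·1.53158e-05·0.00818272 = 0.0810408
  L_III = C(22,10)·0.66^10·0.34^12 = 646646·0.0156834·2.38642e-06 = 0.0242021
  L_IV = C(22,10)·0.78^10·0.22^12 = 646646·0.0833578·1.2855e-08 = 0.000692923
Prior × likelihood for each component:
  w_I·L_I = 0.22 × 0.000877441 = 0.000193037
  w_II·L_II = 0.11 × 0.0810408 = 0.00891449
  w_III·L_III = 0.25 × 0.0242021 = 0.00605052
  w_IV·L_IV = 0.42 × 0.000692923 = 0.000291028
Denominator: 0.000193037 + 0.00891449 + 0.00605052 + 0.000291028 = 0.0154491
P(Process III | the observation) ≈ 0.3916

0.3916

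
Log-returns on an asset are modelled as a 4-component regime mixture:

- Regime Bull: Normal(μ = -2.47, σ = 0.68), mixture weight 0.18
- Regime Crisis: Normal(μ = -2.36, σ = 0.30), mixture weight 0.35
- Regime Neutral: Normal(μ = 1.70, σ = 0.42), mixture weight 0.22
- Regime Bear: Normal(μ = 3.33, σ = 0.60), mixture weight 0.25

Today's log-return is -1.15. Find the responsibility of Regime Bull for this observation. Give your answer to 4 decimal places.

0.9916

Posterior ∝ prior × likelihood, so P(k | x) ∝ π_k f_k(x); normalise over all components.
Evaluate each component's likelihood at the observed value:
  p_Bull = (1/(0.68·√(2π)))·exp(−(-1.15−-2.47)²/(2·0.68²)) = 0.586680·exp(-1.88408) = 0.0891568
  p_Crisis = (1/(0.30·√(2π)))·exp(−(-1.15−-2.36)²/(2·0.30²)) = 1.329808·exp(-8.13389) = 0.000390199
  p_Neutral = (1/(0.42·√(2π)))·exp(−(-1.15−1.70)²/(2·0.42²)) = 0.949863·exp(-23.02296) = 9.52613e-11
  p_Bear = (1/(0.60·√(2π)))·exp(−(-1.15−3.33)²/(2·0.60²)) = 0.664904·exp(-27.87556) = 5.20666e-13
Prior × likelihood for each component:
  π_Bull·p_Bull = 0.18 × 0.0891568 = 0.0160482
  π_Crisis·p_Crisis = 0.35 × 0.000390199 = 0.00013657
  π_Neutral·p_Neutral = 0.22 × 9.52613e-11 = 2.09575e-11
  π_Bear·p_Bear = 0.25 × 5.20666e-13 = 1.30166e-13
Normaliser: 0.0160482 + 0.00013657 + 2.09575e-11 + 1.30166e-13 = 0.0161848
P(Regime Bull | data) ≈ 0.9916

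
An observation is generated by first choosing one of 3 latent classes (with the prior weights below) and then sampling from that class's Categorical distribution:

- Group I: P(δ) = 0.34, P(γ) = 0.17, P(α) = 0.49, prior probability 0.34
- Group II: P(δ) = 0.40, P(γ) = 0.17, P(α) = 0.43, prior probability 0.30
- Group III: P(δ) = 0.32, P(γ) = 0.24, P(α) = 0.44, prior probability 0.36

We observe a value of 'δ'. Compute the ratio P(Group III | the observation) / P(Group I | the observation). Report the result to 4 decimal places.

0.9965

Only the two components matter; the odds are (P(Z=i) f_i(x)) / (P(Z=j) f_j(x)).
Evaluate each component's likelihood at the observed value:
  f_I = 0.34
  f_II = 0.4
  f_III = 0.32
Odds = (0.36/0.34) × (0.32/0.34) = 1.05882 × 0.941176 ≈ 0.9965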